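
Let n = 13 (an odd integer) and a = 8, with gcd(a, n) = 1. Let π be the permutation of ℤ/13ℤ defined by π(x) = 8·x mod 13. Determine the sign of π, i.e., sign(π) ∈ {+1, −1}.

-1

Orbit of 5 under x↦8x: [5, 1, 8, 12]… (length divides ord_13(8)).
π_8 has 4 disjoint cycles with lengths [4, 4, 4, 1] on {0,…,12}.
13 − 4 = 9 transpositions; sign(π) = (−1)^9 = -1.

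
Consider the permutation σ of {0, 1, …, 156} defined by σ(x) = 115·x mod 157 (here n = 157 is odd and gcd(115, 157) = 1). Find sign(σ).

+1

Orbit of 39 under x↦115x: [39, 89, 30, 153, 11, 9, 93]… (length divides ord_157(115)).
Cycle lengths of π_115 on ℤ/157ℤ: [39, 39, 39, 39, 1]; 5 cycles in total.
157 − 5 = 152 transpositions; sign(π) = (−1)^152 = +1.
Via Zolotarev, sign(π_{115}) = (115|157) = +1.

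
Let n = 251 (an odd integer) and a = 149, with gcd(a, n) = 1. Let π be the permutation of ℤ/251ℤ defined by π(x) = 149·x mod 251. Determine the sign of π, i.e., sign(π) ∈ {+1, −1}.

Start at x=20: 20 → 219 → 1 → 149 → 113 → 20 (one orbit).
Decompose π into cycles: lengths [5, 5, 5, 5, 5, 5, 5, 5, 5, 5, 5, 5, 5, 5, 5, 5, 5, 5, 5, 5, 5, 5, 5, 5, 5, 5, 5, 5, 5, 5, 5, 5, 5, 5, 5, 5, 5, 5, 5, 5, 5, 5, 5, 5, 5, 5, 5, 5, 5, 5, 1] (51 cycles, including the fixed point 0).
51 cycles on 251: each ℓ→(−1)^(ℓ−1), product (−1)^200 = +1.
(149|251)_J = +1 (Zolotarev's lemma cross-check).

+1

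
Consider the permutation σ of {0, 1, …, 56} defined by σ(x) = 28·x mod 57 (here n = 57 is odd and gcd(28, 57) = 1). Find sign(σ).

Trace 55: π^k(55) = [55, 1, 28, 43, 7, 25, 16] for k=0..6.
Cycle lengths of π_28 on ℤ/57ℤ: [9, 9, 9, 9, 9, 9, 1, 1, 1]; 9 cycles in total.
Σ(ℓ_i−1) = 57−9 = 48; sign = (−1)^48 = +1.
Check: (28/57) = +1 by Zolotarev.

+1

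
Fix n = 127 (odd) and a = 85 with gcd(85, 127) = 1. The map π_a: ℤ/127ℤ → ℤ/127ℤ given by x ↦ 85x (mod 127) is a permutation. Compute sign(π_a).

Orbit of 20 under x↦85x: [20, 49, 101, 76, 110, 79, 111]… (length divides ord_127(85)).
Cycle lengths of π_85 on ℤ/127ℤ: [126, 1]; 2 cycles in total.
sign(π) = (−1)^{n − #cycles} = (−1)^{127−2} = (−1)^125 = -1.
Zolotarev: (85|127) = -1, matching the cycle-count sign.

-1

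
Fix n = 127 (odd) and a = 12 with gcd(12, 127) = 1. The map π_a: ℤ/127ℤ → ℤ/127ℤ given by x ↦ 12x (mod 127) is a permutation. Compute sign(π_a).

-1

Start at x=78: 78 → 47 → 56 → 37 → 63 → 121 → 55 → … (one orbit).
2 cycles of lengths [126, 1].
Σ(ℓ_i−1) = 127−2 = 125; sign = (−1)^125 = -1.
(12|127)_J = -1 (Zolotarev's lemma cross-check).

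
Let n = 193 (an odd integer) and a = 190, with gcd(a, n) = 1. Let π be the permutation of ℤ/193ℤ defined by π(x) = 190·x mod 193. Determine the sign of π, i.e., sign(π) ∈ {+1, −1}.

+1

Orbit of 64 under x↦190x: [64, 1, 190, 9, 166, 81, 143]… (length divides ord_193(190)).
13 cycles of lengths [16, 16, 16, 16, 16, 16, 16, 16, 16, 16, 16, 16, 1].
193 − 13 = 180 transpositions; sign(π) = (−1)^180 = +1.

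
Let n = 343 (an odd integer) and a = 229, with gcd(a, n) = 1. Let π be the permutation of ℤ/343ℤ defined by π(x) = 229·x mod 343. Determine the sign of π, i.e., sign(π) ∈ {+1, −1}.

-1

Trace 173: π^k(173) = [173, 172, 286, 324, 108, 36, 12] for k=0..6.
Decompose π into cycles: lengths [294, 42, 6, 1] (4 cycles, including the fixed point 0).
343 − 4 = 339 transpositions; sign(π) = (−1)^339 = -1.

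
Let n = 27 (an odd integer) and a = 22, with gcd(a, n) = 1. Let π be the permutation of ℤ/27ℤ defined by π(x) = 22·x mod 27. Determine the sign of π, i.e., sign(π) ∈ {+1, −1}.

Orbit of 22 under x↦22x: [22, 25, 10, 4, 7, 19, 13]… (length divides ord_27(22)).
Cycle type of π: 9×2 + 3×2 + 1×3; total 7 cycles.
Σ(ℓ_i−1) = 27−7 = 20; sign = (−1)^20 = +1.
(22|27)_J = +1 (Zolotarev's lemma cross-check).

+1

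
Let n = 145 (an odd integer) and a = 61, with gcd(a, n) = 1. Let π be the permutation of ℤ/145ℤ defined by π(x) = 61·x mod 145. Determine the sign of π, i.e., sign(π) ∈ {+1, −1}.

Trace 26: π^k(26) = [26, 136, 31, 6, 76, 141, 46] for k=0..6.
Decompose π into cycles: lengths [28, 28, 28, 28, 28, 1, 1, 1, 1, 1] (10 cycles, including the fixed point 0).
Σ(ℓ_i−1) = 145−10 = 135; sign = (−1)^135 = -1.
(61|145)_J = -1 (Zolotarev's lemma cross-check).

-1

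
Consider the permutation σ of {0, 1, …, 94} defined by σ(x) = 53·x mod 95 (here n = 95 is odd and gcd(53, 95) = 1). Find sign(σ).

Orbit of 49 under x↦53x: [49, 32, 81, 18, 4, 22, 26]… (length divides ord_95(53)).
Cycle lengths of π_53 on ℤ/95ℤ: [36, 36, 18, 4, 1]; 5 cycles in total.
sign(π) = (−1)^{n − #cycles} = (−1)^{95−5} = (−1)^90 = +1.
Via Zolotarev, sign(π_{53}) = (53|95) = +1.

+1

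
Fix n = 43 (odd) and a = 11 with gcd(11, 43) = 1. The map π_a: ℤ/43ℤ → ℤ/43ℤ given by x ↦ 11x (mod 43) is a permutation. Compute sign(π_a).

Trace 16: π^k(16) = [16, 4, 1, 11, 35, 41, 21] for k=0..6.
Cycle type of π: 7×6 + 1; total 7 cycles.
Σ(ℓ_i−1) = 43−7 = 36; sign = (−1)^36 = +1.
(11|43)_J = +1 (Zolotarev's lemma cross-check).

+1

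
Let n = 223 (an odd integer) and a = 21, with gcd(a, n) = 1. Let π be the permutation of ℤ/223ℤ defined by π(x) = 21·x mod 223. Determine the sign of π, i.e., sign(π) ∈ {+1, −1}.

-1

Orbit of 152 under x↦21x: [152, 70, 132, 96, 9, 189, 178]… (length divides ord_223(21)).
The orbit structure of x ↦ 21x mod 223: 2 orbits of sizes [222, 1].
With 2 cycles on 223 points, sign = (−1)^{223−2} = -1.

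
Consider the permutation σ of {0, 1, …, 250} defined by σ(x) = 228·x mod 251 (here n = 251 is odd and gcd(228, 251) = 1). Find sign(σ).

-1

Orbit of 32 under x↦228x: [32, 17, 111, 208, 236, 94, 97]… (length divides ord_251(228)).
2 cycles of lengths [250, 1].
251 − 2 = 249 transpositions; sign(π) = (−1)^249 = -1.
Zolotarev: (228|251) = -1, matching the cycle-count sign.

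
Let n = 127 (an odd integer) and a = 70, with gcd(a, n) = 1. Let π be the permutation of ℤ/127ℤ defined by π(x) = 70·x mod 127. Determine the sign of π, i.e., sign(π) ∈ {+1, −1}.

Orbit of 60 under x↦70x: [60, 9, 122, 31, 11, 8, 52]… (length divides ord_127(70)).
The orbit structure of x ↦ 70x mod 127: 3 orbits of sizes [63, 63, 1].
n − c = 127 − 3 = 124; sign = (−1)^124 = +1.

+1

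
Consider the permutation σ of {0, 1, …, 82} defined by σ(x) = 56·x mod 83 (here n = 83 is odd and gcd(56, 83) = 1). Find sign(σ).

-1

Orbit of 68 under x↦56x: [68, 73, 21, 14, 37, 80, 81]… (length divides ord_83(56)).
2 cycles of lengths [82, 1].
With 2 cycles on 83 points, sign = (−1)^{83−2} = -1.
Via Zolotarev, sign(π_{56}) = (56|83) = -1.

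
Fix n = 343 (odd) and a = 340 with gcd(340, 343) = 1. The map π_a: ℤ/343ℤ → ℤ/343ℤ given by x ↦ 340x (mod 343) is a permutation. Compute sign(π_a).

+1

Start at x=11: 11 → 310 → 99 → 46 → 205 → 71 → 130 → … (one orbit).
Cycle type of π: 147×2 + 21×2 + 3×2 + 1; total 7 cycles.
With 7 cycles on 343 points, sign = (−1)^{343−7} = +1.
Via Zolotarev, sign(π_{340}) = (340|343) = +1.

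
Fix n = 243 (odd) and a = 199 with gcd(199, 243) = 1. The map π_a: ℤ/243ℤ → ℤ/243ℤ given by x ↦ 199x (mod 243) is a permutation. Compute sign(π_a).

Orbit of 208 under x↦199x: [208, 82, 37, 73, 190, 145, 181]… (length divides ord_243(199)).
Decompose π into cycles: lengths [27, 27, 27, 27, 27, 27, 9, 9, 9, 9, 9, 9, 3, 3, 3, 3, 3, 3, 1, 1, 1, 1, 1, 1, 1, 1, 1] (27 cycles, including the fixed point 0).
243 − 27 = 216 transpositions; sign(π) = (−1)^216 = +1.

+1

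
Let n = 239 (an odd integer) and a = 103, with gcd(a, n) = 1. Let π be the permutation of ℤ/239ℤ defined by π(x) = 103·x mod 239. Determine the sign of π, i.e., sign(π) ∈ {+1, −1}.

-1

Start at x=215: 215 → 157 → 158 → 22 → 115 → 134 → 179 → … (one orbit).
Decompose π into cycles: lengths [238, 1] (2 cycles, including the fixed point 0).
sign(π) = (−1)^{n − #cycles} = (−1)^{239−2} = (−1)^237 = -1.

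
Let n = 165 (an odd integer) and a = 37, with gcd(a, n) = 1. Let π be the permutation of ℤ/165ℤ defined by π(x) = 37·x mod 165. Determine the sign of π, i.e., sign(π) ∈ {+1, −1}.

-1

Orbit of 82 under x↦37x: [82, 64, 58, 1, 37, 49, 163]… (length divides ord_165(37)).
Cycle lengths of π_37 on ℤ/165ℤ: [20, 20, 20, 20, 20, 20, 5, 5, 5, 5, 5, 5, 4, 4, 4, 1, 1, 1]; 18 cycles in total.
sign(π) = (−1)^{n − #cycles} = (−1)^{165−18} = (−1)^147 = -1.
Check: (37/165) = -1 by Zolotarev.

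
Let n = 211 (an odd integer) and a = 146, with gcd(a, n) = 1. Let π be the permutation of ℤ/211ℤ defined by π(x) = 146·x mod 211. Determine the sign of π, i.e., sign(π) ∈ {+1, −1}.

-1

Start at x=28: 28 → 79 → 140 → 184 → 67 → 76 → 124 → … (one orbit).
4 cycles of lengths [70, 70, 70, 1].
n − c = 211 − 4 = 207; sign = (−1)^207 = -1.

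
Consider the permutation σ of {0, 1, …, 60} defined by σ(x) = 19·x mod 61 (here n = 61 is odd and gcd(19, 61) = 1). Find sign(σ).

Trace 52: π^k(52) = [52, 12, 45, 1, 19, 56, 27] for k=0..6.
π_19 has 3 disjoint cycles with lengths [30, 30, 1] on {0,…,60}.
n − c = 61 − 3 = 58; sign = (−1)^58 = +1.
Check: (19/61) = +1 by Zolotarev.

+1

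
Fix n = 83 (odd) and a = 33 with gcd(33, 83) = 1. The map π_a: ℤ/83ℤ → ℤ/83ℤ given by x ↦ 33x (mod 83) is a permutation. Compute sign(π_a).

+1

Orbit of 78 under x↦33x: [78, 1, 33, 10, 81, 17, 63]… (length divides ord_83(33)).
The orbit structure of x ↦ 33x mod 83: 3 orbits of sizes [41, 41, 1].
3 cycles on 83: each ℓ→(−1)^(ℓ−1), product (−1)^80 = +1.
Zolotarev: (33|83) = +1, matching the cycle-count sign.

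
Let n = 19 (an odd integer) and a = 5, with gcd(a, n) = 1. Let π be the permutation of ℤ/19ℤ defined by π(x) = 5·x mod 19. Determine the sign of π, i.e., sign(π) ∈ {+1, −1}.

Orbit of 4 under x↦5x: [4, 1, 5, 6, 11, 17, 9]… (length divides ord_19(5)).
3 cycles of lengths [9, 9, 1].
3 cycles on 19: each ℓ→(−1)^(ℓ−1), product (−1)^16 = +1.
Zolotarev: (5|19) = +1, matching the cycle-count sign.

+1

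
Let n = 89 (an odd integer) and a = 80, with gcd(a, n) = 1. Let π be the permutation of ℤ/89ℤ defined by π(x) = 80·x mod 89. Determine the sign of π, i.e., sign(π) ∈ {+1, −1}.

Trace 88: π^k(88) = [88, 9, 8, 17, 25, 42, 67] for k=0..6.
Cycle lengths of π_80 on ℤ/89ℤ: [44, 44, 1]; 3 cycles in total.
3 cycles on 89: each ℓ→(−1)^(ℓ−1), product (−1)^86 = +1.
Check: (80/89) = +1 by Zolotarev.

+1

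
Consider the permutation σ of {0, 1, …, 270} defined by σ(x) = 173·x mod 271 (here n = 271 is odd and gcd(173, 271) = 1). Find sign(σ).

Orbit of 3 under x↦173x: [3, 248, 86, 244, 207, 39, 243]… (length divides ord_271(173)).
Decompose π into cycles: lengths [90, 90, 90, 1] (4 cycles, including the fixed point 0).
4 cycles on 271: each ℓ→(−1)^(ℓ−1), product (−1)^267 = -1.
Zolotarev: (173|271) = -1, matching the cycle-count sign.

-1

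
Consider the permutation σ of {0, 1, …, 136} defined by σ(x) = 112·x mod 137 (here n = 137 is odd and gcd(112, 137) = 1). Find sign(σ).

+1

Orbit of 73 under x↦112x: [73, 93, 4, 37, 34, 109, 15]… (length divides ord_137(112)).
Decompose π into cycles: lengths [68, 68, 1] (3 cycles, including the fixed point 0).
3 cycles on 137: each ℓ→(−1)^(ℓ−1), product (−1)^134 = +1.
Zolotarev: (112|137) = +1, matching the cycle-count sign.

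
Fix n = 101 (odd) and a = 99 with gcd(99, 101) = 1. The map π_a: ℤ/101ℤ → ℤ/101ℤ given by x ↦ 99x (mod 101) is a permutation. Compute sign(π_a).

-1

Trace 87: π^k(87) = [87, 28, 45, 11, 79, 44, 13] for k=0..6.
Cycle lengths of π_99 on ℤ/101ℤ: [100, 1]; 2 cycles in total.
n − c = 101 − 2 = 99; sign = (−1)^99 = -1.
Via Zolotarev, sign(π_{99}) = (99|101) = -1.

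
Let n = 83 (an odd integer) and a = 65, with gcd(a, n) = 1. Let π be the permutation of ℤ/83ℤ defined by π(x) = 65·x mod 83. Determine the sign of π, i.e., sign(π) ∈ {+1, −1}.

+1

Trace 68: π^k(68) = [68, 21, 37, 81, 36, 16, 44] for k=0..6.
π_65 has 3 disjoint cycles with lengths [41, 41, 1] on {0,…,82}.
With 3 cycles on 83 points, sign = (−1)^{83−3} = +1.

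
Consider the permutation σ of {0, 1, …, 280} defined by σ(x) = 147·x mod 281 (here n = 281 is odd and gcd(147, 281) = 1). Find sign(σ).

Start at x=37: 37 → 100 → 88 → 10 → 65 → 1 → 147 → … (one orbit).
Decompose π into cycles: lengths [56, 56, 56, 56, 56, 1] (6 cycles, including the fixed point 0).
n − c = 281 − 6 = 275; sign = (−1)^275 = -1.

-1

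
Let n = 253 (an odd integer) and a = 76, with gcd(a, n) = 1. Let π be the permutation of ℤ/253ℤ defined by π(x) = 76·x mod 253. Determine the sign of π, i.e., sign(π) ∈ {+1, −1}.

+1

Orbit of 76 under x↦76x: [76, 210, 21, 78, 109, 188, 120]… (length divides ord_253(76)).
Cycle lengths of π_76 on ℤ/253ℤ: [22, 22, 22, 22, 22, 22, 22, 22, 22, 22, 22, 2, 2, 2, 2, 2, 1]; 17 cycles in total.
With 17 cycles on 253 points, sign = (−1)^{253−17} = +1.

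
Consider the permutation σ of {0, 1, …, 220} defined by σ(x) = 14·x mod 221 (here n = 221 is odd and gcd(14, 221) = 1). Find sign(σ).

Orbit of 40 under x↦14x: [40, 118, 105, 144, 27, 157, 209]… (length divides ord_221(14)).
The orbit structure of x ↦ 14x mod 221: 26 orbits of sizes [16, 16, 16, 16, 16, 16, 16, 16, 16, 16, 16, 16, 16, 1, 1, 1, 1, 1, 1, 1, 1, 1, 1, 1, 1, 1].
221 − 26 = 195 transpositions; sign(π) = (−1)^195 = -1.
The Jacobi symbol (14|221) = -1 (Zolotarev) agrees.

-1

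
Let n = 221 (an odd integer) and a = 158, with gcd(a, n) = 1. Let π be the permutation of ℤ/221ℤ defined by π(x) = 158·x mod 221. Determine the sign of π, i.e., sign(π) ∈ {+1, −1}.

+1

Orbit of 201 under x↦158x: [201, 155, 180, 152, 148, 179, 215]… (length divides ord_221(158)).
7 cycles of lengths [48, 48, 48, 48, 16, 12, 1].
n − c = 221 − 7 = 214; sign = (−1)^214 = +1.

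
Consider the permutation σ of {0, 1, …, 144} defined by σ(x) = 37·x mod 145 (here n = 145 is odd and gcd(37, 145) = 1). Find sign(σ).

Orbit of 47 under x↦37x: [47, 144, 108, 81, 97, 109, 118]… (length divides ord_145(37)).
Cycle type of π: 28×5 + 4 + 1; total 7 cycles.
sign(π) = (−1)^{n − #cycles} = (−1)^{145−7} = (−1)^138 = +1.

+1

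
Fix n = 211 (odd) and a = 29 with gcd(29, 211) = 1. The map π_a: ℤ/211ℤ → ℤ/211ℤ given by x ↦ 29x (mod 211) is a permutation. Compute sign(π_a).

Trace 174: π^k(174) = [174, 193, 111, 54, 89, 49, 155] for k=0..6.
2 cycles of lengths [210, 1].
sign(π) = (−1)^{n − #cycles} = (−1)^{211−2} = (−1)^209 = -1.
Via Zolotarev, sign(π_{29}) = (29|211) = -1.

-1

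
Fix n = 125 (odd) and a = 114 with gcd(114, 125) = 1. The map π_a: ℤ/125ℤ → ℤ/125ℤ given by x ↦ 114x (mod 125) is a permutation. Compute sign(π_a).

Orbit of 61 under x↦114x: [61, 79, 6, 59, 101, 14, 96]… (length divides ord_125(114)).
Decompose π into cycles: lengths [50, 50, 10, 10, 2, 2, 1] (7 cycles, including the fixed point 0).
125 − 7 = 118 transpositions; sign(π) = (−1)^118 = +1.
Via Zolotarev, sign(π_{114}) = (114|125) = +1.

+1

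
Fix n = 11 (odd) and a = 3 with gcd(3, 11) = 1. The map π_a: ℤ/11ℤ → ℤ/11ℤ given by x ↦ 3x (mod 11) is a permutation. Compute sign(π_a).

Start at x=5: 5 → 4 → 1 → 3 → 9 → 5 (one orbit).
Cycle lengths of π_3 on ℤ/11ℤ: [5, 5, 1]; 3 cycles in total.
sign(π) = (−1)^{n − #cycles} = (−1)^{11−3} = (−1)^8 = +1.

+1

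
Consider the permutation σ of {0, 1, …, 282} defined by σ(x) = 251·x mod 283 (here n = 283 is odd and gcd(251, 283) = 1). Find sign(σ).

+1

Start at x=4: 4 → 155 → 134 → 240 → 244 → 116 → 250 → … (one orbit).
7 cycles of lengths [47, 47, 47, 47, 47, 47, 1].
283 − 7 = 276 transpositions; sign(π) = (−1)^276 = +1.
Check: (251/283) = +1 by Zolotarev.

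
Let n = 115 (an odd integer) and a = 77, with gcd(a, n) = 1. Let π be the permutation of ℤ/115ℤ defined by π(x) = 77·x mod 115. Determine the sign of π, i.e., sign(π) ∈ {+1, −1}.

-1

Orbit of 18 under x↦77x: [18, 6, 2, 39, 13, 81, 27]… (length divides ord_115(77)).
Cycle lengths of π_77 on ℤ/115ℤ: [44, 44, 11, 11, 4, 1]; 6 cycles in total.
With 6 cycles on 115 points, sign = (−1)^{115−6} = -1.
Check: (77/115) = -1 by Zolotarev.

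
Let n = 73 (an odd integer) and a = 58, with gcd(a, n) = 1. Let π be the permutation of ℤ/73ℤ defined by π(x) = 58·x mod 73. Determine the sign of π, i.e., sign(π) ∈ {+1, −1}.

-1

Start at x=52: 52 → 23 → 20 → 65 → 47 → 25 → 63 → … (one orbit).
Decompose π into cycles: lengths [72, 1] (2 cycles, including the fixed point 0).
With 2 cycles on 73 points, sign = (−1)^{73−2} = -1.
The Jacobi symbol (58|73) = -1 (Zolotarev) agrees.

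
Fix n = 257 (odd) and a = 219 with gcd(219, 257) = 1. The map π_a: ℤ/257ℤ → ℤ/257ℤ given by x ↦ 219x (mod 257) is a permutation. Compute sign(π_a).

-1

Orbit of 22 under x↦219x: [22, 192, 157, 202, 34, 250, 9]… (length divides ord_257(219)).
Decompose π into cycles: lengths [256, 1] (2 cycles, including the fixed point 0).
Σ(ℓ_i−1) = 257−2 = 255; sign = (−1)^255 = -1.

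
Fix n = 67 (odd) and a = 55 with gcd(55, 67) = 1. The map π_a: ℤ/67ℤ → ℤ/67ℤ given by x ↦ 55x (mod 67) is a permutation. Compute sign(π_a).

+1

Trace 23: π^k(23) = [23, 59, 29, 54, 22, 4, 19] for k=0..6.
Cycle type of π: 33×2 + 1; total 3 cycles.
n − c = 67 − 3 = 64; sign = (−1)^64 = +1.
Check: (55/67) = +1 by Zolotarev.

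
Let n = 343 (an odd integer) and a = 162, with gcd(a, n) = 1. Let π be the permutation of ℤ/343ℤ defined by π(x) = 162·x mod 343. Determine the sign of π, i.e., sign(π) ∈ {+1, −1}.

+1

Start at x=141: 141 → 204 → 120 → 232 → 197 → 15 → 29 → … (one orbit).
Cycle type of π: 49×6 + 7×6 + 1×7; total 19 cycles.
19 cycles on 343: each ℓ→(−1)^(ℓ−1), product (−1)^324 = +1.
The Jacobi symbol (162|343) = +1 (Zolotarev) agrees.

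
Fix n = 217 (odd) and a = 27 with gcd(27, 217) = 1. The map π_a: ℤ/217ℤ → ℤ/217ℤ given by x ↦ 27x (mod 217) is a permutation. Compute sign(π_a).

Start at x=64: 64 → 209 → 1 → 27 → 78 → 153 → 8 → … (one orbit).
The orbit structure of x ↦ 27x mod 217: 25 orbits of sizes [10, 10, 10, 10, 10, 10, 10, 10, 10, 10, 10, 10, 10, 10, 10, 10, 10, 10, 10, 10, 10, 2, 2, 2, 1].
25 cycles on 217: each ℓ→(−1)^(ℓ−1), product (−1)^192 = +1.

+1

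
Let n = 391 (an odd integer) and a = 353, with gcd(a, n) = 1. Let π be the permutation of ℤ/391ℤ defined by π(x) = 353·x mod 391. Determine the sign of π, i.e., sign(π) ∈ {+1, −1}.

+1

Start at x=55: 55 → 256 → 47 → 169 → 225 → 52 → 370 → … (one orbit).
Cycle type of π: 44×8 + 11×2 + 4×4 + 1; total 15 cycles.
15 cycles on 391: each ℓ→(−1)^(ℓ−1), product (−1)^376 = +1.
The Jacobi symbol (353|391) = +1 (Zolotarev) agrees.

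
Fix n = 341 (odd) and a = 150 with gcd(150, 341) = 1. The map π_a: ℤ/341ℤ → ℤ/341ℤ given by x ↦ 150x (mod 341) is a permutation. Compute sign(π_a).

Orbit of 5 under x↦150x: [5, 68, 311, 274, 180, 61, 284]… (length divides ord_341(150)).
17 cycles of lengths [30, 30, 30, 30, 30, 30, 30, 30, 30, 30, 10, 6, 6, 6, 6, 6, 1].
341 − 17 = 324 transpositions; sign(π) = (−1)^324 = +1.
Check: (150/341) = +1 by Zolotarev.

+1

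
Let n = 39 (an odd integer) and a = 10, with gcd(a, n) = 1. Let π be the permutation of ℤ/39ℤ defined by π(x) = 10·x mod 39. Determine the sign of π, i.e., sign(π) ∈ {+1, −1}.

Start at x=1: 1 → 10 → 22 → 25 → 16 → 4 → 1 (one orbit).
π_10 has 9 disjoint cycles with lengths [6, 6, 6, 6, 6, 6, 1, 1, 1] on {0,…,38}.
Σ(ℓ_i−1) = 39−9 = 30; sign = (−1)^30 = +1.

+1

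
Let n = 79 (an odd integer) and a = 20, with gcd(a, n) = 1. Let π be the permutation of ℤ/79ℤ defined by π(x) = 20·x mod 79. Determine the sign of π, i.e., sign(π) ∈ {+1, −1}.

Start at x=11: 11 → 62 → 55 → 73 → 38 → 49 → 32 → … (one orbit).
3 cycles of lengths [39, 39, 1].
n − c = 79 − 3 = 76; sign = (−1)^76 = +1.
The Jacobi symbol (20|79) = +1 (Zolotarev) agrees.

+1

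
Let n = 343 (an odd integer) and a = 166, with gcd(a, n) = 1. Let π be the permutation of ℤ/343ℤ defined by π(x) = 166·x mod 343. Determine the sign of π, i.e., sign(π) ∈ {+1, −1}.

Trace 48: π^k(48) = [48, 79, 80, 246, 19, 67, 146] for k=0..6.
Cycle lengths of π_166 on ℤ/343ℤ: [42, 42, 42, 42, 42, 42, 42, 6, 6, 6, 6, 6, 6, 6, 6, 1]; 16 cycles in total.
343 − 16 = 327 transpositions; sign(π) = (−1)^327 = -1.

-1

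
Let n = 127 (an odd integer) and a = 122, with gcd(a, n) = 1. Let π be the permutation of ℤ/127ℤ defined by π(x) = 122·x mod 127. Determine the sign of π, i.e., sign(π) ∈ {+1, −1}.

Trace 16: π^k(16) = [16, 47, 19, 32, 94, 38, 64] for k=0..6.
π_122 has 7 disjoint cycles with lengths [21, 21, 21, 21, 21, 21, 1] on {0,…,126}.
Σ(ℓ_i−1) = 127−7 = 120; sign = (−1)^120 = +1.
(122|127)_J = +1 (Zolotarev's lemma cross-check).

+1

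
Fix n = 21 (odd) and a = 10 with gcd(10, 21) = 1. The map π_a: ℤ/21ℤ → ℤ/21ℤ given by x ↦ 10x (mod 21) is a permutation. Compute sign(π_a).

-1

Trace 10: π^k(10) = [10, 16, 13, 4, 19, 1] for k=0..5.
Cycle lengths of π_10 on ℤ/21ℤ: [6, 6, 6, 1, 1, 1]; 6 cycles in total.
sign(π) = (−1)^{n − #cycles} = (−1)^{21−6} = (−1)^15 = -1.
The Jacobi symbol (10|21) = -1 (Zolotarev) agrees.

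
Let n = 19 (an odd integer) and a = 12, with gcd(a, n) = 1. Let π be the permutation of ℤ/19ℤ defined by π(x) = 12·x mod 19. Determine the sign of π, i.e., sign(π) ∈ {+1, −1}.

Orbit of 12 under x↦12x: [12, 11, 18, 7, 8, 1]… (length divides ord_19(12)).
Cycle lengths of π_12 on ℤ/19ℤ: [6, 6, 6, 1]; 4 cycles in total.
4 cycles on 19: each ℓ→(−1)^(ℓ−1), product (−1)^15 = -1.
(12|19)_J = -1 (Zolotarev's lemma cross-check).

-1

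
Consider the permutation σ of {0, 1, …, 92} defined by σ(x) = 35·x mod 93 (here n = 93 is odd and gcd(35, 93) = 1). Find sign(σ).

-1

Trace 47: π^k(47) = [47, 64, 8, 1, 35, 16, 2] for k=0..6.
14 cycles of lengths [10, 10, 10, 10, 10, 10, 5, 5, 5, 5, 5, 5, 2, 1].
14 cycles on 93: each ℓ→(−1)^(ℓ−1), product (−1)^79 = -1.
Via Zolotarev, sign(π_{35}) = (35|93) = -1.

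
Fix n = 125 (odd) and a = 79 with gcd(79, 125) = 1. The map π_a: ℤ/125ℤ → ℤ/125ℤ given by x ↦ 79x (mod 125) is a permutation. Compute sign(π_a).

+1

Orbit of 94 under x↦79x: [94, 51, 29, 41, 114, 6, 99]… (length divides ord_125(79)).
The orbit structure of x ↦ 79x mod 125: 7 orbits of sizes [50, 50, 10, 10, 2, 2, 1].
sign(π) = (−1)^{n − #cycles} = (−1)^{125−7} = (−1)^118 = +1.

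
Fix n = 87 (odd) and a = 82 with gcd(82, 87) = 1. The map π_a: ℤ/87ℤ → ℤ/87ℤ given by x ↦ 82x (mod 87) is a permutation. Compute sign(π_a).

+1

Orbit of 7 under x↦82x: [7, 52, 1, 82, 25, 49, 16]… (length divides ord_87(82)).
The orbit structure of x ↦ 82x mod 87: 15 orbits of sizes [7, 7, 7, 7, 7, 7, 7, 7, 7, 7, 7, 7, 1, 1, 1].
With 15 cycles on 87 points, sign = (−1)^{87−15} = +1.
Via Zolotarev, sign(π_{82}) = (82|87) = +1.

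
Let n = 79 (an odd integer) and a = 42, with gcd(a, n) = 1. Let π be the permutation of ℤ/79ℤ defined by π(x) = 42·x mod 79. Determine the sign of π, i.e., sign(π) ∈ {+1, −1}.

Trace 31: π^k(31) = [31, 38, 16, 40, 21, 13, 72] for k=0..6.
Decompose π into cycles: lengths [39, 39, 1] (3 cycles, including the fixed point 0).
n − c = 79 − 3 = 76; sign = (−1)^76 = +1.
The Jacobi symbol (42|79) = +1 (Zolotarev) agrees.

+1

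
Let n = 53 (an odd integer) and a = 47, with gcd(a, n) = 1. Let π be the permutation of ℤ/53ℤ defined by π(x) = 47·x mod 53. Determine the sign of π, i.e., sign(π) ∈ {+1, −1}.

+1

Orbit of 42 under x↦47x: [42, 13, 28, 44, 1, 47, 36]… (length divides ord_53(47)).
5 cycles of lengths [13, 13, 13, 13, 1].
53 − 5 = 48 transpositions; sign(π) = (−1)^48 = +1.
Via Zolotarev, sign(π_{47}) = (47|53) = +1.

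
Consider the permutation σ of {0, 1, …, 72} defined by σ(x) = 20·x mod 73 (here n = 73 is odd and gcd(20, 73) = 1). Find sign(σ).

-1

Orbit of 54 under x↦20x: [54, 58, 65, 59, 12, 21, 55]… (length divides ord_73(20)).
The orbit structure of x ↦ 20x mod 73: 2 orbits of sizes [72, 1].
73 − 2 = 71 transpositions; sign(π) = (−1)^71 = -1.
Via Zolotarev, sign(π_{20}) = (20|73) = -1.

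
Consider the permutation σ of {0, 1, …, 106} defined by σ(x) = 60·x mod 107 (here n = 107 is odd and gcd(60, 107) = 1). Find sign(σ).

-1

Orbit of 19 under x↦60x: [19, 70, 27, 15, 44, 72, 40]… (length divides ord_107(60)).
Cycle type of π: 106 + 1; total 2 cycles.
2 cycles on 107: each ℓ→(−1)^(ℓ−1), product (−1)^105 = -1.
Check: (60/107) = -1 by Zolotarev.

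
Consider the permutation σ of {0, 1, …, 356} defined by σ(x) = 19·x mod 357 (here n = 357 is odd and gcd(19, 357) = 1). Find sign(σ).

Trace 319: π^k(319) = [319, 349, 205, 325, 106, 229, 67] for k=0..6.
24 cycles of lengths [24, 24, 24, 24, 24, 24, 24, 24, 24, 24, 24, 24, 8, 8, 8, 8, 8, 8, 6, 6, 6, 1, 1, 1].
n − c = 357 − 24 = 333; sign = (−1)^333 = -1.

-1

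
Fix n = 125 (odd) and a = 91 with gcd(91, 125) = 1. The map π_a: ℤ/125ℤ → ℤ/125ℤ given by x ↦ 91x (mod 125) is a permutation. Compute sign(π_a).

Start at x=66: 66 → 6 → 46 → 61 → 51 → 16 → 81 → … (one orbit).
The orbit structure of x ↦ 91x mod 125: 13 orbits of sizes [25, 25, 25, 25, 5, 5, 5, 5, 1, 1, 1, 1, 1].
sign(π) = (−1)^{n − #cycles} = (−1)^{125−13} = (−1)^112 = +1.

+1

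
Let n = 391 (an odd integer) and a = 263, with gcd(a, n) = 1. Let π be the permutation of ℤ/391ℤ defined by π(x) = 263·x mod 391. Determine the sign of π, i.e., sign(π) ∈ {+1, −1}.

-1

Orbit of 60 under x↦263x: [60, 140, 66, 154, 229, 13, 291]… (length divides ord_391(263)).
8 cycles of lengths [88, 88, 88, 88, 22, 8, 8, 1].
With 8 cycles on 391 points, sign = (−1)^{391−8} = -1.
(263|391)_J = -1 (Zolotarev's lemma cross-check).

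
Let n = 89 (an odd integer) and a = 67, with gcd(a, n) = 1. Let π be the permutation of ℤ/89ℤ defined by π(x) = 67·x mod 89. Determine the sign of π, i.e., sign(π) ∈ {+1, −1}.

Trace 2: π^k(2) = [2, 45, 78, 64, 16, 4, 1] for k=0..6.
The orbit structure of x ↦ 67x mod 89: 9 orbits of sizes [11, 11, 11, 11, 11, 11, 11, 11, 1].
Σ(ℓ_i−1) = 89−9 = 80; sign = (−1)^80 = +1.

+1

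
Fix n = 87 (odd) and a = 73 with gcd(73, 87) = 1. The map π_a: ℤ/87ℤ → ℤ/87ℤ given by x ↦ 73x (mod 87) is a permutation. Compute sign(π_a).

-1

Start at x=40: 40 → 49 → 10 → 34 → 46 → 52 → 55 → … (one orbit).
6 cycles of lengths [28, 28, 28, 1, 1, 1].
Σ(ℓ_i−1) = 87−6 = 81; sign = (−1)^81 = -1.
Via Zolotarev, sign(π_{73}) = (73|87) = -1.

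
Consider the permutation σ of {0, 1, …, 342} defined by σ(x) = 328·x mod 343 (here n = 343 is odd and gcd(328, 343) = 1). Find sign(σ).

Start at x=281: 281 → 244 → 113 → 20 → 43 → 41 → 71 → … (one orbit).
10 cycles of lengths [98, 98, 98, 14, 14, 14, 2, 2, 2, 1].
343 − 10 = 333 transpositions; sign(π) = (−1)^333 = -1.
Via Zolotarev, sign(π_{328}) = (328|343) = -1.

-1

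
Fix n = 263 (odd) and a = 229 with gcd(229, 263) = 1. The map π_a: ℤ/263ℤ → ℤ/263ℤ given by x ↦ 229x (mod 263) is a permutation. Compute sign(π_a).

-1

Orbit of 214 under x↦229x: [214, 88, 164, 210, 224, 11, 152]… (length divides ord_263(229)).
Cycle type of π: 262 + 1; total 2 cycles.
2 cycles on 263: each ℓ→(−1)^(ℓ−1), product (−1)^261 = -1.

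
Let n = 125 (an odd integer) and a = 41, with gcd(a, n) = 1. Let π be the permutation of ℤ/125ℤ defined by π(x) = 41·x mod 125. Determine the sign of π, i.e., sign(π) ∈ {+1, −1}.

Start at x=6: 6 → 121 → 86 → 26 → 66 → 81 → 71 → … (one orbit).
Decompose π into cycles: lengths [25, 25, 25, 25, 5, 5, 5, 5, 1, 1, 1, 1, 1] (13 cycles, including the fixed point 0).
sign(π) = (−1)^{n − #cycles} = (−1)^{125−13} = (−1)^112 = +1.

+1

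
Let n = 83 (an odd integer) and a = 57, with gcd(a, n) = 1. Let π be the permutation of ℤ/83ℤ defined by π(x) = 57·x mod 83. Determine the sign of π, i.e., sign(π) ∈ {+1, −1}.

-1

Trace 14: π^k(14) = [14, 51, 2, 31, 24, 40, 39] for k=0..6.
π_57 has 2 disjoint cycles with lengths [82, 1] on {0,…,82}.
2 cycles on 83: each ℓ→(−1)^(ℓ−1), product (−1)^81 = -1.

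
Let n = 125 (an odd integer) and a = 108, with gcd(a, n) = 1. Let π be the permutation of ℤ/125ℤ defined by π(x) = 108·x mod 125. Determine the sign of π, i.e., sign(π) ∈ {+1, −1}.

Orbit of 109 under x↦108x: [109, 22, 1, 108, 39, 87, 21]… (length divides ord_125(108)).
Decompose π into cycles: lengths [100, 20, 4, 1] (4 cycles, including the fixed point 0).
sign(π) = (−1)^{n − #cycles} = (−1)^{125−4} = (−1)^121 = -1.

-1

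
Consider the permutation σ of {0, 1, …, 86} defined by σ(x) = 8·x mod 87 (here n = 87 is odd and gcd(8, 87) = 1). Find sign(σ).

+1

Start at x=47: 47 → 28 → 50 → 52 → 68 → 22 → 2 → … (one orbit).
5 cycles of lengths [28, 28, 28, 2, 1].
Σ(ℓ_i−1) = 87−5 = 82; sign = (−1)^82 = +1.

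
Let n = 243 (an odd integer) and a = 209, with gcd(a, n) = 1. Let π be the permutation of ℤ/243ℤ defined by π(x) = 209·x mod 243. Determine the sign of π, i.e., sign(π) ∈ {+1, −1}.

Trace 233: π^k(233) = [233, 97, 104, 109, 182, 130, 197] for k=0..6.
Decompose π into cycles: lengths [162, 54, 18, 6, 2, 1] (6 cycles, including the fixed point 0).
6 cycles on 243: each ℓ→(−1)^(ℓ−1), product (−1)^237 = -1.
Check: (209/243) = -1 by Zolotarev.

-1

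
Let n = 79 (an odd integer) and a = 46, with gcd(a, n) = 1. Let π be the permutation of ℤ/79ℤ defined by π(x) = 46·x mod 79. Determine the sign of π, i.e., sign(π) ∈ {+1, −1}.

Orbit of 62 under x↦46x: [62, 8, 52, 22, 64, 21, 18]… (length divides ord_79(46)).
7 cycles of lengths [13, 13, 13, 13, 13, 13, 1].
With 7 cycles on 79 points, sign = (−1)^{79−7} = +1.
Zolotarev: (46|79) = +1, matching the cycle-count sign.

+1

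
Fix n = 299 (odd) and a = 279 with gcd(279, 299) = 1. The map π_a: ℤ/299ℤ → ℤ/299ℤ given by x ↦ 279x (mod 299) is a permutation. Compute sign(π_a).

-1

Start at x=110: 110 → 192 → 47 → 256 → 262 → 142 → 150 → … (one orbit).
π_279 has 6 disjoint cycles with lengths [132, 132, 12, 11, 11, 1] on {0,…,298}.
Σ(ℓ_i−1) = 299−6 = 293; sign = (−1)^293 = -1.
Zolotarev: (279|299) = -1, matching the cycle-count sign.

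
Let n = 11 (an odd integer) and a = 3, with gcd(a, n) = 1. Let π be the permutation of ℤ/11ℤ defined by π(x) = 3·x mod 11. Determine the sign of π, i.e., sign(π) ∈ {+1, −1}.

Orbit of 5 under x↦3x: [5, 4, 1, 3, 9]… (length divides ord_11(3)).
Cycle type of π: 5×2 + 1; total 3 cycles.
3 cycles on 11: each ℓ→(−1)^(ℓ−1), product (−1)^8 = +1.
The Jacobi symbol (3|11) = +1 (Zolotarev) agrees.

+1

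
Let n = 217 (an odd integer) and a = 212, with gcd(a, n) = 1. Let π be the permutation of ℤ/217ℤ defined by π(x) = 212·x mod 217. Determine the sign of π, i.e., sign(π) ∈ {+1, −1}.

Orbit of 92 under x↦212x: [92, 191, 130, 1, 212, 25]… (length divides ord_217(212)).
π_212 has 38 disjoint cycles with lengths [6, 6, 6, 6, 6, 6, 6, 6, 6, 6, 6, 6, 6, 6, 6, 6, 6, 6, 6, 6, 6, 6, 6, 6, 6, 6, 6, 6, 6, 6, 6, 6, 6, 6, 6, 3, 3, 1] on {0,…,216}.
38 cycles on 217: each ℓ→(−1)^(ℓ−1), product (−1)^179 = -1.
The Jacobi symbol (212|217) = -1 (Zolotarev) agrees.

-1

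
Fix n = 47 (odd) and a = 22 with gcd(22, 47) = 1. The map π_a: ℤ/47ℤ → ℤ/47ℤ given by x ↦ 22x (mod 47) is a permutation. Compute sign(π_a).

Trace 10: π^k(10) = [10, 32, 46, 25, 33, 21, 39] for k=0..6.
The orbit structure of x ↦ 22x mod 47: 2 orbits of sizes [46, 1].
47 − 2 = 45 transpositions; sign(π) = (−1)^45 = -1.
Check: (22/47) = -1 by Zolotarev.

-1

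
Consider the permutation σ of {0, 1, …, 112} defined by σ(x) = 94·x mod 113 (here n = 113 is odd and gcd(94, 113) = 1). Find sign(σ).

Trace 100: π^k(100) = [100, 21, 53, 10, 36, 107, 1] for k=0..6.
Decompose π into cycles: lengths [112, 1] (2 cycles, including the fixed point 0).
sign(π) = (−1)^{n − #cycles} = (−1)^{113−2} = (−1)^111 = -1.
Via Zolotarev, sign(π_{94}) = (94|113) = -1.

-1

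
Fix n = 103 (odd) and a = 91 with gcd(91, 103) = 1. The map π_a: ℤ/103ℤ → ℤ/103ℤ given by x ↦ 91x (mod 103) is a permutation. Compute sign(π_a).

Start at x=19: 19 → 81 → 58 → 25 → 9 → 98 → 60 → … (one orbit).
Cycle type of π: 51×2 + 1; total 3 cycles.
n − c = 103 − 3 = 100; sign = (−1)^100 = +1.

+1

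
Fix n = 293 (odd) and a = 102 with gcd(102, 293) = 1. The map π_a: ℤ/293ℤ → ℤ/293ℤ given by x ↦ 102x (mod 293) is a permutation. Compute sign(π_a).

Trace 137: π^k(137) = [137, 203, 196, 68, 197, 170, 53] for k=0..6.
Cycle type of π: 146×2 + 1; total 3 cycles.
3 cycles on 293: each ℓ→(−1)^(ℓ−1), product (−1)^290 = +1.

+1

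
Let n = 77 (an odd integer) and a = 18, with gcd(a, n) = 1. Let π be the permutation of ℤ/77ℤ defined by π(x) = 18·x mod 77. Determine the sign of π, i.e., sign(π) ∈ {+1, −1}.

-1

Orbit of 30 under x↦18x: [30, 1, 18, 16, 57, 25, 65]… (length divides ord_77(18)).
6 cycles of lengths [30, 30, 10, 3, 3, 1].
sign(π) = (−1)^{n − #cycles} = (−1)^{77−6} = (−1)^71 = -1.
Via Zolotarev, sign(π_{18}) = (18|77) = -1.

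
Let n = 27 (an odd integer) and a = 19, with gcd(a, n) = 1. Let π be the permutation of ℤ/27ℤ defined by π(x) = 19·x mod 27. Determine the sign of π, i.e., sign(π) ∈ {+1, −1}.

Orbit of 1 under x↦19x: [1, 19, 10]… (length divides ord_27(19)).
Cycle lengths of π_19 on ℤ/27ℤ: [3, 3, 3, 3, 3, 3, 1, 1, 1, 1, 1, 1, 1, 1, 1]; 15 cycles in total.
sign(π) = (−1)^{n − #cycles} = (−1)^{27−15} = (−1)^12 = +1.
Check: (19/27) = +1 by Zolotarev.

+1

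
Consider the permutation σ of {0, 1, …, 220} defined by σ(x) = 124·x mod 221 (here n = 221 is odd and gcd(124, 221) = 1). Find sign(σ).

Orbit of 179 under x↦124x: [179, 96, 191, 37, 168, 58, 120]… (length divides ord_221(124)).
Cycle lengths of π_124 on ℤ/221ℤ: [48, 48, 48, 48, 16, 12, 1]; 7 cycles in total.
7 cycles on 221: each ℓ→(−1)^(ℓ−1), product (−1)^214 = +1.

+1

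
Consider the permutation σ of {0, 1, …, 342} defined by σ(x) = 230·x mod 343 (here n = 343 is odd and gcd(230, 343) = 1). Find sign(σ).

-1

Orbit of 337 under x↦230x: [337, 335, 218, 62, 197, 34, 274]… (length divides ord_343(230)).
Cycle type of π: 98×3 + 14×3 + 2×3 + 1; total 10 cycles.
10 cycles on 343: each ℓ→(−1)^(ℓ−1), product (−1)^333 = -1.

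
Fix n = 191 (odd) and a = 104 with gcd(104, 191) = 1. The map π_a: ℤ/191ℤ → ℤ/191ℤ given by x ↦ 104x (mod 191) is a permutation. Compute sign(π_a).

+1

Start at x=108: 108 → 154 → 163 → 144 → 78 → 90 → 1 → … (one orbit).
Decompose π into cycles: lengths [95, 95, 1] (3 cycles, including the fixed point 0).
Σ(ℓ_i−1) = 191−3 = 188; sign = (−1)^188 = +1.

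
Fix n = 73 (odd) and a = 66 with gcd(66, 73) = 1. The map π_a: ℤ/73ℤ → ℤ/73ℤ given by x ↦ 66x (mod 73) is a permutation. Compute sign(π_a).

Start at x=17: 17 → 27 → 30 → 9 → 10 → 3 → 52 → … (one orbit).
Decompose π into cycles: lengths [24, 24, 24, 1] (4 cycles, including the fixed point 0).
4 cycles on 73: each ℓ→(−1)^(ℓ−1), product (−1)^69 = -1.
The Jacobi symbol (66|73) = -1 (Zolotarev) agrees.

-1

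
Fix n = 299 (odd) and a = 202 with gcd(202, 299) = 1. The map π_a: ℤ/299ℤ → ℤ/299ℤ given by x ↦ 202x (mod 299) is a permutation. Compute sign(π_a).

Start at x=100: 100 → 167 → 246 → 58 → 55 → 47 → 225 → … (one orbit).
Cycle type of π: 132×2 + 12 + 11×2 + 1; total 6 cycles.
299 − 6 = 293 transpositions; sign(π) = (−1)^293 = -1.
Via Zolotarev, sign(π_{202}) = (202|299) = -1.

-1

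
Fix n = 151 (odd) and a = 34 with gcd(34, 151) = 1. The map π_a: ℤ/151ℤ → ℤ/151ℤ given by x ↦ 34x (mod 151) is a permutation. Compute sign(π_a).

Trace 97: π^k(97) = [97, 127, 90, 40, 1, 34, 99] for k=0..6.
π_34 has 3 disjoint cycles with lengths [75, 75, 1] on {0,…,150}.
151 − 3 = 148 transpositions; sign(π) = (−1)^148 = +1.

+1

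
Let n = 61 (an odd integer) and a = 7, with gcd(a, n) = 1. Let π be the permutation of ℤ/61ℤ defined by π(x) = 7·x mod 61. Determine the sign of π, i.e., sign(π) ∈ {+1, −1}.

Orbit of 51 under x↦7x: [51, 52, 59, 47, 24, 46, 17]… (length divides ord_61(7)).
π_7 has 2 disjoint cycles with lengths [60, 1] on {0,…,60}.
Σ(ℓ_i−1) = 61−2 = 59; sign = (−1)^59 = -1.

-1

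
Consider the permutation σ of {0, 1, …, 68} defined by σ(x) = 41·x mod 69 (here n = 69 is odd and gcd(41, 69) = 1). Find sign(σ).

Start at x=8: 8 → 52 → 62 → 58 → 32 → 1 → 41 → … (one orbit).
The orbit structure of x ↦ 41x mod 69: 6 orbits of sizes [22, 22, 11, 11, 2, 1].
6 cycles on 69: each ℓ→(−1)^(ℓ−1), product (−1)^63 = -1.
(41|69)_J = -1 (Zolotarev's lemma cross-check).

-1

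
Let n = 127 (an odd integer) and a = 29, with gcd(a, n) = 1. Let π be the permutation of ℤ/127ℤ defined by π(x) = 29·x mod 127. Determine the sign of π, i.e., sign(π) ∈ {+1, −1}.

-1

Orbit of 114 under x↦29x: [114, 4, 116, 62, 20, 72, 56]… (length divides ord_127(29)).
Decompose π into cycles: lengths [126, 1] (2 cycles, including the fixed point 0).
2 cycles on 127: each ℓ→(−1)^(ℓ−1), product (−1)^125 = -1.
(29|127)_J = -1 (Zolotarev's lemma cross-check).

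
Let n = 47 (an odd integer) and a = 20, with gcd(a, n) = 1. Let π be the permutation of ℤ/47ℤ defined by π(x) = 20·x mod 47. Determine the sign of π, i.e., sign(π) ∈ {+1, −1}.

Orbit of 27 under x↦20x: [27, 23, 37, 35, 42, 41, 21]… (length divides ord_47(20)).
Cycle type of π: 46 + 1; total 2 cycles.
With 2 cycles on 47 points, sign = (−1)^{47−2} = -1.

-1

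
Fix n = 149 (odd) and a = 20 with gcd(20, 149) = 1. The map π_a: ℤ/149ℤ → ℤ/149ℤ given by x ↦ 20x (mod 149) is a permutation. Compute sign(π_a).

Trace 22: π^k(22) = [22, 142, 9, 31, 24, 33, 64] for k=0..6.
The orbit structure of x ↦ 20x mod 149: 3 orbits of sizes [74, 74, 1].
With 3 cycles on 149 points, sign = (−1)^{149−3} = +1.

+1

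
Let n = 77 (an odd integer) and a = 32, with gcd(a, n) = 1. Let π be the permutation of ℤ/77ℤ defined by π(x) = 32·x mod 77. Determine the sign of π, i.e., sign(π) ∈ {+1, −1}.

-1

Orbit of 1 under x↦32x: [1, 32, 23, 43, 67, 65]… (length divides ord_77(32)).
The orbit structure of x ↦ 32x mod 77: 18 orbits of sizes [6, 6, 6, 6, 6, 6, 6, 6, 6, 6, 3, 3, 2, 2, 2, 2, 2, 1].
Σ(ℓ_i−1) = 77−18 = 59; sign = (−1)^59 = -1.
Via Zolotarev, sign(π_{32}) = (32|77) = -1.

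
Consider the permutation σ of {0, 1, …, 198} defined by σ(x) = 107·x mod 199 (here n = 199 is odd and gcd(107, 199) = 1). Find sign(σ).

Orbit of 107 under x↦107x: [107, 106, 198, 92, 93, 1]… (length divides ord_199(107)).
Cycle lengths of π_107 on ℤ/199ℤ: [6, 6, 6, 6, 6, 6, 6, 6, 6, 6, 6, 6, 6, 6, 6, 6, 6, 6, 6, 6, 6, 6, 6, 6, 6, 6, 6, 6, 6, 6, 6, 6, 6, 1]; 34 cycles in total.
34 cycles on 199: each ℓ→(−1)^(ℓ−1), product (−1)^165 = -1.

-1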